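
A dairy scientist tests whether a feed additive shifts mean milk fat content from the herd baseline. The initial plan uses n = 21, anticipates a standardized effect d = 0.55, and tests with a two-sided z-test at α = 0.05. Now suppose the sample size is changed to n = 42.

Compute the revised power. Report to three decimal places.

Power ≈ 0.946

With n = 42: δ = d·√n = 0.55 × √42 = 3.5644. Critical value z_{0.025} = 1.960.
Revised power = Φ(δ − 1.960) + Φ(−δ − 1.960) = Φ(1.604) + Φ(-5.524) = 0.9457 + 0.0000 = 0.9457.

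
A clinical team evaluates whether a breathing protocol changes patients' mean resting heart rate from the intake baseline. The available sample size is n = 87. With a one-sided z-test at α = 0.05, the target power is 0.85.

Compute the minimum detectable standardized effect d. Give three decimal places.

d ≈ 0.287

Required noncentrality: δ = z_{0.05} + z_{0.15} = 1.645 + 1.036 = 2.681.
δ = d·√n ⇒ d = δ/√n = 2.681/√87 = 0.2875.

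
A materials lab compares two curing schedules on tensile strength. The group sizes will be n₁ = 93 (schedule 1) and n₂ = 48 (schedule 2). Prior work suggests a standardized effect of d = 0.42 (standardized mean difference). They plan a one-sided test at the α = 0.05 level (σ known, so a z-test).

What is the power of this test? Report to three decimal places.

Noncentrality parameter: δ = d / √(1/n₁ + 1/n₂) = 0.42 / √(1/93 + 1/48) = 2.3632
Critical value for a one-sided test at α = 0.05: z_α = 1.645.
Power = Φ(δ − 1.645) = Φ(0.718) = 0.7637.

Power ≈ 0.764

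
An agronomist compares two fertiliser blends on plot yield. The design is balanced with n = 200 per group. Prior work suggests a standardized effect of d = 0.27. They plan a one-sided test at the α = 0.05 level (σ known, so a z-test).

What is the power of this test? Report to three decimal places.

Noncentrality parameter: δ = d·√(n/2) = 0.27 × √(200/2) = 2.7000
Critical value for a one-sided test at α = 0.05: z_α = 1.645.
Power = Φ(δ − 1.645) = Φ(1.055) = 0.8543.

Power ≈ 0.854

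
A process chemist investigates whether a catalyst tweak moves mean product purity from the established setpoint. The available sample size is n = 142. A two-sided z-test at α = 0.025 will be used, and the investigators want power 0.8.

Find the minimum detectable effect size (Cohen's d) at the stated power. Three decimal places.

Need Φ(δ − 2.241) = 0.8, so δ = 2.241 + 0.842 = 3.083.
(The second rejection-region term Φ(−δ − z_{α/2}) is negligible and dropped.)
δ = d·√n ⇒ d = δ/√n = 3.083/√142 = 0.2587.

d ≈ 0.259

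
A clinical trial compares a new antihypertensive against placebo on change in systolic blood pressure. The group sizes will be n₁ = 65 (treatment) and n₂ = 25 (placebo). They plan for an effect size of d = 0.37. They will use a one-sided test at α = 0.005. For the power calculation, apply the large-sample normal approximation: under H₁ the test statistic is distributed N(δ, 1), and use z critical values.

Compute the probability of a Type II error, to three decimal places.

β ≈ 0.842

Noncentrality parameter: δ = d / √(1/n₁ + 1/n₂) = 0.37 / √(1/65 + 1/25) = 1.5722
One-sided α = 0.005 → critical value z_{0.005} = 2.576.
Power = Φ(δ − 2.576) = Φ(-1.004) = 0.1578.
Type II error: β = 1 − power = 1 − 0.1578 = 0.8422.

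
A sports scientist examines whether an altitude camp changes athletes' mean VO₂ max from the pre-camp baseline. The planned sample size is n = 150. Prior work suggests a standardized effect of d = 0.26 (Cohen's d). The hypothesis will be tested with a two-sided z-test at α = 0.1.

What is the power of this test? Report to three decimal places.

Noncentrality parameter: δ = d·√n = 0.26 × √150 = 3.1843
Critical value for a two-sided test at α = 0.1: z_{α/2} = 1.645.
Power = Φ(δ − 1.645) + Φ(−δ − 1.645) = Φ(1.539) + Φ(-4.829) = 0.9382 + 0.0000 = 0.9382.

Power ≈ 0.938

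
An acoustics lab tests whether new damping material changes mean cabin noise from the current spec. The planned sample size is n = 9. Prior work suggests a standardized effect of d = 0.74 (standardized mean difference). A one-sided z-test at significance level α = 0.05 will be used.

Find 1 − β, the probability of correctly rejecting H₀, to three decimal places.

Power ≈ 0.717

Noncentrality parameter: δ = d·√n = 0.74 × √9 = 2.2200
One-sided α = 0.05 → critical value z_{0.05} = 1.645.
Power = P(Z > 1.645 − δ) = Φ(0.575) = 0.7174.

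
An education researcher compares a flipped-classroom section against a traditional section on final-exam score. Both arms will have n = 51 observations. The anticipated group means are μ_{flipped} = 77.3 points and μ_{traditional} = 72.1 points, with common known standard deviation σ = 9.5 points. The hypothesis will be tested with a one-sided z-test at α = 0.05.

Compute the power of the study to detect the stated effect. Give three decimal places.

Standardized effect: d = |μ_{flipped} − μ_{traditional}| / σ = |77.3 − 72.1| / 9.5 = 0.5474
Noncentrality parameter: δ = d·√(n/2) = 0.5474 × √(51/2) = 2.7641
Critical value for a one-sided test at α = 0.05: z_α = 1.645.
Power = Φ(δ − 1.645) = Φ(1.119) = 0.8685.

Power ≈ 0.868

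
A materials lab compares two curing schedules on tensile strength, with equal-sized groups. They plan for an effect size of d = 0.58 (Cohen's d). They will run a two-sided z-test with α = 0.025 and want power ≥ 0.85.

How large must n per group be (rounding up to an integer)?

For power 0.85 need Φ(δ − z_{0.0125}) = 0.85, so δ = z_{0.0125} + z_{0.15} = 2.241 + 1.036 = 3.278.
(For δ > 0 the lower-tail rejection region contributes negligibly to power, so the one-term inversion is standard.)
δ = d·√(n/2) ⇒ n = 2(δ/d)² = 2 × (3.278 / 0.58)² = 63.88.
Round up to the next whole unit.

n = 64 per group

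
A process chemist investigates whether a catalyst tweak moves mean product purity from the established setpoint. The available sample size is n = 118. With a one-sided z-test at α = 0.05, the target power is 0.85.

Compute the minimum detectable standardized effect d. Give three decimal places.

d ≈ 0.247

Required noncentrality: δ = z_{0.05} + z_{0.15} = 1.645 + 1.036 = 2.681.
δ = d·√n ⇒ d = δ/√n = 2.681/√118 = 0.2468.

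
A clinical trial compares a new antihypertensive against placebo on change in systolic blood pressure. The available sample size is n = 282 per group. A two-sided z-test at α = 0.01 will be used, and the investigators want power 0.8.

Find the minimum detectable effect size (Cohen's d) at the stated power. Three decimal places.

d ≈ 0.288

Required noncentrality: δ = z_{0.005} + z_{0.20} = 2.576 + 0.842 = 3.417.
(The second rejection-region term Φ(−δ − z_{α/2}) is negligible and dropped.)
δ = d·√(n/2) ⇒ d = δ/√(n/2) = 3.417/√(282/2) = 0.2878.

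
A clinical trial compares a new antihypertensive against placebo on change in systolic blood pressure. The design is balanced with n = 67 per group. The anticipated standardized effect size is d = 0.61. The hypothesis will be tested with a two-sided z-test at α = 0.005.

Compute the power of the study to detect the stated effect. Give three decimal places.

Noncentrality parameter: δ = d·√(n/2) = 0.61 × √(67/2) = 3.5306
Critical value for a two-sided test at α = 0.005: z_{α/2} = 2.807.
Power = Φ(δ − 2.807) + Φ(−δ − 2.807) = Φ(0.724) + Φ(-6.338) = 0.7653 + 0.0000 = 0.7653.

Power ≈ 0.765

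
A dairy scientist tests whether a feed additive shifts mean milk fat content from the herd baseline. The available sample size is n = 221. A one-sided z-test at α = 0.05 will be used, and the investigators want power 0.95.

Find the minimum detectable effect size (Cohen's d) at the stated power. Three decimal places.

d ≈ 0.221

Need Φ(δ − 1.645) = 0.95, so δ = 1.645 + 1.645 = 3.290.
δ = d·√n ⇒ d = δ/√n = 3.290/√221 = 0.2213.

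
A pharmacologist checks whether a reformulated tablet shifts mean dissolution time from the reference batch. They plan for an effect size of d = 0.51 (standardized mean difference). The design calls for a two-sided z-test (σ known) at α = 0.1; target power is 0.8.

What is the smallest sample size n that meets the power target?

n = 24

Set Φ(δ − 1.645) = 0.8; then δ − 1.645 = Φ⁻¹(0.8) = 0.842, giving δ = 2.486.
(For δ > 0 the lower-tail rejection region contributes negligibly to power, so the one-term inversion is standard.)
δ = d·√n ⇒ n = (δ/d)² = (2.486 / 0.51)² = 23.77.
Rounding up, n = 24.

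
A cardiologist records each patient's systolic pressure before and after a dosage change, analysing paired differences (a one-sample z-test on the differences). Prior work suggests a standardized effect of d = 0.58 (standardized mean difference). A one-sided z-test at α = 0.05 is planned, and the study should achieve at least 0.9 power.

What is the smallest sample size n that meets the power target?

For power 0.9 need Φ(δ − z_{0.05}) = 0.9, so δ = z_{0.05} + z_{0.10} = 1.645 + 1.282 = 2.926.
δ = d·√n ⇒ n = (δ/d)² = (2.926 / 0.58)² = 25.46.
Round up to the next whole unit.

n = 26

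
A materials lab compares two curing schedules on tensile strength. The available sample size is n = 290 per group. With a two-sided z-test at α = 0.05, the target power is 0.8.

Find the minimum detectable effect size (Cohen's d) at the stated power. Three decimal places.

d ≈ 0.233

Required noncentrality: δ = z_{0.025} + z_{0.20} = 1.960 + 0.842 = 2.802.
(Lower-tail contribution to power is negligible for δ > 0.)
δ = d·√(n/2) ⇒ d = δ/√(n/2) = 2.802/√(290/2) = 0.2327.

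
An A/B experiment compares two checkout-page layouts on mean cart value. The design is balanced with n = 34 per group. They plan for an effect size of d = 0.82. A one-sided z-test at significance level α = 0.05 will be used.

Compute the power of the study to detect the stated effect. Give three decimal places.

Noncentrality parameter: δ = d·√(n/2) = 0.82 × √(34/2) = 3.3809
Critical value for a one-sided test at α = 0.05: z_α = 1.645.
Power = P(Z > 1.645 − δ) = Φ(1.736) = 0.9587.

Power ≈ 0.959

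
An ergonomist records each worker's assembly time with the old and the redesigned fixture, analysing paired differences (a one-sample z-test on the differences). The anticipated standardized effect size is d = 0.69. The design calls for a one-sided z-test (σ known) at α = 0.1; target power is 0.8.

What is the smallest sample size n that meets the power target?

n = 10

Set Φ(δ − 1.282) = 0.8; then δ − 1.282 = Φ⁻¹(0.8) = 0.842, giving δ = 2.123.
δ = d·√n ⇒ n = (δ/d)² = (2.123 / 0.69)² = 9.47.
Round up to the next whole unit.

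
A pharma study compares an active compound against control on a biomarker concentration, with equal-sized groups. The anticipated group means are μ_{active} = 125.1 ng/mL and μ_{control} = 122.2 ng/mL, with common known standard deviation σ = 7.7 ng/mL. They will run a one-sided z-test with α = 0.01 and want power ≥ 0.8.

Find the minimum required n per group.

Standardized effect: d = |μ_{active} − μ_{control}| / σ = |125.1 − 122.2| / 7.7 = 0.3766
For power 0.8 need Φ(δ − z_{0.01}) = 0.8, so δ = z_{0.01} + z_{0.20} = 2.326 + 0.842 = 3.168.
δ = d·√(n/2) ⇒ n = 2(δ/d)² = 2 × (3.168 / 0.3766)² = 141.51.
Rounding up, n = 142 per group.

n = 142 per group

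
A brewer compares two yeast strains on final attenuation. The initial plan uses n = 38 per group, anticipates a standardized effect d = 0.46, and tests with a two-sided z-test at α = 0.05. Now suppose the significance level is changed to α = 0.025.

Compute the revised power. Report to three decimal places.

δ = d·√(n/2) = 0.46 × √(38/2) = 2.0051 (unchanged). New critical value: z_{0.0125} = 2.241.
Revised power = Φ(δ − 2.241) + Φ(−δ − 2.241) = Φ(-0.236) + Φ(-4.246) = 0.4066 + 0.0000 = 0.4066.

Power ≈ 0.407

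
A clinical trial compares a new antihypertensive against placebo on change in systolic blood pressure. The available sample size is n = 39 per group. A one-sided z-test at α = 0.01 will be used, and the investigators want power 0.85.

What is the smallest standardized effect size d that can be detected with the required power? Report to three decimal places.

Need Φ(δ − 2.326) = 0.85, so δ = 2.326 + 1.036 = 3.363.
δ = d·√(n/2) ⇒ d = δ/√(n/2) = 3.363/√(39/2) = 0.7615.

d ≈ 0.762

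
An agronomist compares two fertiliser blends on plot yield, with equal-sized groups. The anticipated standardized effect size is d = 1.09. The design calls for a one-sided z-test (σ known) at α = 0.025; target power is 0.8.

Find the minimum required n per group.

For power 0.8 need Φ(δ − z_{0.025}) = 0.8, so δ = z_{0.025} + z_{0.20} = 1.960 + 0.842 = 2.802.
δ = d·√(n/2) ⇒ n = 2(δ/d)² = 2 × (2.802 / 1.09)² = 13.21.
Rounding up, n = 14 per group.

n = 14 per group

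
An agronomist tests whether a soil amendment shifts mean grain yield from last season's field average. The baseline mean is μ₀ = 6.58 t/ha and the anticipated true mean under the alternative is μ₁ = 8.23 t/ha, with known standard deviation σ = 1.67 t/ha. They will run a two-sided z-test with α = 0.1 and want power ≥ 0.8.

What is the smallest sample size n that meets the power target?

n = 7

Standardized effect: d = |μ₁ − μ₀| / σ = |8.23 − 6.58| / 1.67 = 0.9880
Set Φ(δ − 1.645) = 0.8; then δ − 1.645 = Φ⁻¹(0.8) = 0.842, giving δ = 2.486.
(Ignoring the negligible lower-tail rejection probability gives the usual closed-form inversion.)
δ = d·√n ⇒ n = (δ/d)² = (2.486 / 0.9880)² = 6.33.
Round up to the next whole unit.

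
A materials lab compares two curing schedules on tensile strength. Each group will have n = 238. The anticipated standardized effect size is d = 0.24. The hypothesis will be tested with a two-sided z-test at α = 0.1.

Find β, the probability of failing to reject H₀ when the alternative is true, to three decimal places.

Noncentrality parameter: λ = d·√(n/2) = 0.24 × √(238/2) = 2.6181
Two-sided α = 0.1 → critical value z_{0.05} = 1.645.
Power = Φ(λ − 1.645) + Φ(−λ − 1.645) = Φ(0.973) + Φ(-4.263) = 0.8348 + 0.0000 = 0.8348.
Type II error: β = 1 − power = 1 − 0.8348 = 0.1652.

β ≈ 0.165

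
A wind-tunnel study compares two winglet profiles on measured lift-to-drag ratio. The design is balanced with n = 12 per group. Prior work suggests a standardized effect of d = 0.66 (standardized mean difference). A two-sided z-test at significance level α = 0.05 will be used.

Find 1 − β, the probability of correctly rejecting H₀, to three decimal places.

Noncentrality parameter: δ = d·√(n/2) = 0.66 × √(12/2) = 1.6167
Critical value for a two-sided test at α = 0.05: z_{α/2} = 1.960.
Power = Φ(δ − 1.960) + Φ(−δ − 1.960) = Φ(-0.343) + Φ(-3.577) = 0.3657 + 0.0002 = 0.3659.

Power ≈ 0.366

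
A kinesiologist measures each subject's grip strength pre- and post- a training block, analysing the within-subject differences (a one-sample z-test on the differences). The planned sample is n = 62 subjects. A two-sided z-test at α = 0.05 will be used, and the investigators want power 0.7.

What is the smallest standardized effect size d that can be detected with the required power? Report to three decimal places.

Need Φ(δ − 1.960) = 0.7, so δ = 1.960 + 0.524 = 2.484.
(The second rejection-region term Φ(−δ − z_{α/2}) is negligible and dropped.)
δ = d·√n ⇒ d = δ/√n = 2.484/√62 = 0.3155.

d ≈ 0.316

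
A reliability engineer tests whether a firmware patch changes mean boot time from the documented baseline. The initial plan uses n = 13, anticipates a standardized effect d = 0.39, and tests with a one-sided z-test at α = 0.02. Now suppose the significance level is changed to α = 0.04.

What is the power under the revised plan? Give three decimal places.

δ = d·√n = 0.39 × √13 = 1.4062 (unchanged). New critical value: z_{0.04} = 1.751.
Revised power = Φ(δ − 1.751) = Φ(-0.345) = 0.3652.

Power ≈ 0.365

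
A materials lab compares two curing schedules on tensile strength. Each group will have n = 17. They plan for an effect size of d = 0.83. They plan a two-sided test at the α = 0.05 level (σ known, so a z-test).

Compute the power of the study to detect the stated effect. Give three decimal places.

Power ≈ 0.677

Noncentrality parameter: δ = d·√(n/2) = 0.83 × √(17/2) = 2.4198
Critical value for a two-sided test at α = 0.05: z_{α/2} = 1.960.
Power = Φ(δ − 1.960) + Φ(−δ − 1.960) = Φ(0.460) + Φ(-4.380) = 0.6772 + 0.0000 = 0.6772.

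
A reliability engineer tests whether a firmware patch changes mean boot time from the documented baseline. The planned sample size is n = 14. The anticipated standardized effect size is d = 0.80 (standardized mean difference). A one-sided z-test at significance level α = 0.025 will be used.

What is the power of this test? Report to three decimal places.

Power ≈ 0.849

Noncentrality parameter: δ = d·√n = 0.80 × √14 = 2.9933
Critical value for a one-sided test at α = 0.025: z_α = 1.960.
Power = P(Z > 1.960 − δ) = Φ(1.033) = 0.8493.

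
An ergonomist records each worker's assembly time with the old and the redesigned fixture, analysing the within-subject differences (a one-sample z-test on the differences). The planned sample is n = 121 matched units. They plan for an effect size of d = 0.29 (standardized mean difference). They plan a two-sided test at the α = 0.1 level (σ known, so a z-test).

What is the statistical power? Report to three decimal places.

Power ≈ 0.939

Noncentrality parameter: δ = d·√n = 0.29 × √121 = 3.1900
Critical value for a two-sided test at α = 0.1: z_{α/2} = 1.645.
Power = Φ(δ − 1.645) + Φ(−δ − 1.645) = Φ(1.545) + Φ(-4.835) = 0.9388 + 0.0000 = 0.9388.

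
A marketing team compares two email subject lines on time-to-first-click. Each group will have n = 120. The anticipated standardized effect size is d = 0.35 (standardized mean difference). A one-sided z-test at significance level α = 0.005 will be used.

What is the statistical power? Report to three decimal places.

Noncentrality parameter: δ = d·√(n/2) = 0.35 × √(120/2) = 2.7111
Critical value for a one-sided test at α = 0.005: z_α = 2.576.
Power = P(Z > 2.576 − δ) = Φ(0.135) = 0.5538.

Power ≈ 0.554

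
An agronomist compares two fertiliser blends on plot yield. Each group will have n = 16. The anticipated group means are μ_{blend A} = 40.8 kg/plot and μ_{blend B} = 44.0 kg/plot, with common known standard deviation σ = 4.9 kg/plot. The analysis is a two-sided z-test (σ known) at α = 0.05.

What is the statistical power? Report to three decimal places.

Power ≈ 0.455

Standardized effect: d = |μ_{blend A} − μ_{blend B}| / σ = |40.8 − 44.0| / 4.9 = 0.6531
Noncentrality parameter: λ = d·√(n/2) = 0.6531 × √(16/2) = 1.8471
Two-sided α = 0.05 → critical value z_{0.025} = 1.960.
Power = Φ(λ − 1.960) + Φ(−λ − 1.960) = Φ(-0.113) + Φ(-3.807) = 0.4551 + 0.0001 = 0.4552.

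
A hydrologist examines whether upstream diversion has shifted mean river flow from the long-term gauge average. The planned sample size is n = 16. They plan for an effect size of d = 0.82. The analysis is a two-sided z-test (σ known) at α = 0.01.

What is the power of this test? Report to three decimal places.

Noncentrality parameter: δ = d·√n = 0.82 × √16 = 3.2800
Critical value for a two-sided test at α = 0.01: z_{α/2} = 2.576.
Power = Φ(δ − 2.576) + Φ(−δ − 2.576) = Φ(0.704) + Φ(-5.856) = 0.7593 + 0.0000 = 0.7593.

Power ≈ 0.759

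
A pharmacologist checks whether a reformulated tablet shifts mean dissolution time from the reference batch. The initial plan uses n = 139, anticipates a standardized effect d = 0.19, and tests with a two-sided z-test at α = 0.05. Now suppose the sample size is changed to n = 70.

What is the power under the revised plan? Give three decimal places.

With n = 70: δ = d·√n = 0.19 × √70 = 1.5897. Critical value z_{0.025} = 1.960.
Revised power = Φ(δ − 1.960) + Φ(−δ − 1.960) = Φ(-0.370) + Φ(-3.550) = 0.3556 + 0.0002 = 0.3558.

Power ≈ 0.356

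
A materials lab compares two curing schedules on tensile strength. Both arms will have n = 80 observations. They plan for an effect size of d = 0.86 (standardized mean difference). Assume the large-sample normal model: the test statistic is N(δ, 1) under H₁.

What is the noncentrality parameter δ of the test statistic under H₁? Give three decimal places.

δ = d·√(n/2) = 0.86 × √(80/2) = 5.4391

δ ≈ 5.439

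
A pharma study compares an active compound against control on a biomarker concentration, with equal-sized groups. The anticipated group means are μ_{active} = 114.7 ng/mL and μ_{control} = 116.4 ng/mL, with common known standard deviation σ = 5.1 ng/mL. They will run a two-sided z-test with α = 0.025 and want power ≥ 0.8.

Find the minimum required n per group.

n = 172 per group

Standardized effect: d = |μ_{active} − μ_{control}| / σ = |114.7 − 116.4| / 5.1 = 0.3333
For power 0.8 need Φ(δ − z_{0.0125}) = 0.8, so δ = z_{0.0125} + z_{0.20} = 2.241 + 0.842 = 3.083.
(The Φ(−δ − z_{α/2}) term is vanishingly small for δ > 0 and is dropped in the standard sample-size formula.)
δ = d·√(n/2) ⇒ n = 2(δ/d)² = 2 × (3.083 / 0.3333)² = 171.09.
Rounding up, n = 172 per group.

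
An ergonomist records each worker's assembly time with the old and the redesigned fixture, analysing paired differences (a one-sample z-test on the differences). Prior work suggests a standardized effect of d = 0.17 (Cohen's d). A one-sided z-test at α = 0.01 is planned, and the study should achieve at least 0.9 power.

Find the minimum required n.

For power 0.9 need Φ(δ − z_{0.01}) = 0.9, so δ = z_{0.01} + z_{0.10} = 2.326 + 1.282 = 3.608.
δ = d·√n ⇒ n = (δ/d)² = (3.608 / 0.17)² = 450.41.
Rounding up, n = 451.

n = 451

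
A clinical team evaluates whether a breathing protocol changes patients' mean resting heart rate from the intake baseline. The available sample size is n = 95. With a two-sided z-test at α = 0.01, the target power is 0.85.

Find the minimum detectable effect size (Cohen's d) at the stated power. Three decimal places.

Required noncentrality: δ = z_{0.005} + z_{0.15} = 2.576 + 1.036 = 3.612.
(The second rejection-region term Φ(−δ − z_{α/2}) is negligible and dropped.)
δ = d·√n ⇒ d = δ/√n = 3.612/√95 = 0.3706.

d ≈ 0.371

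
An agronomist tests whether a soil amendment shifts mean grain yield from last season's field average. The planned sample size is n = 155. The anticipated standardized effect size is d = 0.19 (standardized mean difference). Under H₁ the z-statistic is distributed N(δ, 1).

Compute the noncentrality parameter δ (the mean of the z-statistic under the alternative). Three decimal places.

δ = d·√n = 0.19 × √155 = 2.3655

δ ≈ 2.365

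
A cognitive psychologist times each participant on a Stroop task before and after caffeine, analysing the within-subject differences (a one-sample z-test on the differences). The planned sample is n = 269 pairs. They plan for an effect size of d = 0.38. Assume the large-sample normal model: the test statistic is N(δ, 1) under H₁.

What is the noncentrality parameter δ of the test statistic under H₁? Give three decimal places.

δ ≈ 6.232

δ = d·√n = 0.38 × √269 = 6.2325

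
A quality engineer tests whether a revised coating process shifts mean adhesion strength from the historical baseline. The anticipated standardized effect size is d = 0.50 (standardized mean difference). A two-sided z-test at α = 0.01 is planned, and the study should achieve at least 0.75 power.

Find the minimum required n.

Set Φ(δ − 2.576) = 0.75; then δ − 2.576 = Φ⁻¹(0.75) = 0.674, giving δ = 3.250.
(Ignoring the negligible lower-tail rejection probability gives the usual closed-form inversion.)
δ = d·√n ⇒ n = (δ/d)² = (3.250 / 0.50)² = 42.26.
Rounding up, n = 43.

n = 43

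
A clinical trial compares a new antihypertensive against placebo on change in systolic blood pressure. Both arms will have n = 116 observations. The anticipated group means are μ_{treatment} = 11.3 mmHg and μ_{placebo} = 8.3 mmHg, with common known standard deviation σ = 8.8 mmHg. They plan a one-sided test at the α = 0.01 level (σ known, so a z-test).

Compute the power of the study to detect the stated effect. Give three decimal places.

Power ≈ 0.606

Standardized effect: d = |μ_{treatment} − μ_{placebo}| / σ = |11.3 − 8.3| / 8.8 = 0.3409
Noncentrality parameter: δ = d·√(n/2) = 0.3409 × √(116/2) = 2.5963
One-sided α = 0.01 → critical value z_{0.01} = 2.326.
Power = P(Z > 2.326 − δ) = Φ(0.270) = 0.6064.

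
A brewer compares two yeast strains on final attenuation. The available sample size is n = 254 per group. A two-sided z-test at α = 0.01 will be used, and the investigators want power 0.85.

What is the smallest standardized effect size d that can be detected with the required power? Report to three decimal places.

d ≈ 0.321

Required noncentrality: δ = z_{0.005} + z_{0.15} = 2.576 + 1.036 = 3.612.
(The second rejection-region term Φ(−δ − z_{α/2}) is negligible and dropped.)
δ = d·√(n/2) ⇒ d = δ/√(n/2) = 3.612/√(254/2) = 0.3205.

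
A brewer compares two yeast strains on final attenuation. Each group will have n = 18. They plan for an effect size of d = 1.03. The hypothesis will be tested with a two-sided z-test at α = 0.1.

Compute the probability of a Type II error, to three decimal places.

β ≈ 0.074

Noncentrality parameter: δ = d·√(n/2) = 1.03 × √(18/2) = 3.0900
Critical value for a two-sided test at α = 0.1: z_{α/2} = 1.645.
Power = Φ(δ − 1.645) + Φ(−δ − 1.645) = Φ(1.445) + Φ(-4.735) = 0.9258 + 0.0000 = 0.9258.
Type II error: β = 1 − power = 1 − 0.9258 = 0.0742.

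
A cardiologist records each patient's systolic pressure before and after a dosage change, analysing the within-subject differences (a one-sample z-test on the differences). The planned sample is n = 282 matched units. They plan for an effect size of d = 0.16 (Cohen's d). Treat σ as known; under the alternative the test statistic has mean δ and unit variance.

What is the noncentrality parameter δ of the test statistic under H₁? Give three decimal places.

The noncentrality parameter scales effect size by the design's sample-size factor: δ = d·√n = 0.16 × √282 = 2.6869

δ ≈ 2.687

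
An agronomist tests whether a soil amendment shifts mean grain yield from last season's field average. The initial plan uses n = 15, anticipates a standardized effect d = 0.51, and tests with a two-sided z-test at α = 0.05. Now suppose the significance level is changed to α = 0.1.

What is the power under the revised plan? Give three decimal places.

Power ≈ 0.630

δ = d·√n = 0.51 × √15 = 1.9752 (unchanged). New critical value: z_{0.05} = 1.645.
Revised power = Φ(δ − 1.645) + Φ(−δ − 1.645) = Φ(0.330) + Φ(-3.620) = 0.6294 + 0.0001 = 0.6296.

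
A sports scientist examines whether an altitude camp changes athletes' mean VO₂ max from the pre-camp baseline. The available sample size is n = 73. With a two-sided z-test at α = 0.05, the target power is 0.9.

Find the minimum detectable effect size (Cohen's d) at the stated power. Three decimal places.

Need Φ(δ − 1.960) = 0.9, so δ = 1.960 + 1.282 = 3.242.
(Lower-tail contribution to power is negligible for δ > 0.)
δ = d·√n ⇒ d = δ/√n = 3.242/√73 = 0.3794.

d ≈ 0.379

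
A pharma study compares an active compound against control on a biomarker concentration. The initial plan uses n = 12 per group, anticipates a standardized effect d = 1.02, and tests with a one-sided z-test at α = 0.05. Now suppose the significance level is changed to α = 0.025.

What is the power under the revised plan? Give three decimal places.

δ = d·√(n/2) = 1.02 × √(12/2) = 2.4985 (unchanged). New critical value: z_{0.025} = 1.960.
Revised power = P(Z > 1.960 − δ) = Φ(0.539) = 0.7049.

Power ≈ 0.705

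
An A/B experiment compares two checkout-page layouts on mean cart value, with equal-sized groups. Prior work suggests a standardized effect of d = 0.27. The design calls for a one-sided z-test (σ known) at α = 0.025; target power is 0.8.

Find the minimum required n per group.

n = 216 per group

Set Φ(δ − 1.960) = 0.8; then δ − 1.960 = Φ⁻¹(0.8) = 0.842, giving δ = 2.802.
δ = d·√(n/2) ⇒ n = 2(δ/d)² = 2 × (2.802 / 0.27)² = 215.33.
Round up to the next whole unit.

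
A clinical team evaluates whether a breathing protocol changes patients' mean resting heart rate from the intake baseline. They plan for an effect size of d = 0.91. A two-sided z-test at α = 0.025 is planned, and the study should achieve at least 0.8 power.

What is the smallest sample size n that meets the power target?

Set Φ(δ − 2.241) = 0.8; then δ − 2.241 = Φ⁻¹(0.8) = 0.842, giving δ = 3.083.
(The Φ(−δ − z_{α/2}) term is vanishingly small for δ > 0 and is dropped in the standard sample-size formula.)
δ = d·√n ⇒ n = (δ/d)² = (3.083 / 0.91)² = 11.48.
Round up to the next whole unit.

n = 12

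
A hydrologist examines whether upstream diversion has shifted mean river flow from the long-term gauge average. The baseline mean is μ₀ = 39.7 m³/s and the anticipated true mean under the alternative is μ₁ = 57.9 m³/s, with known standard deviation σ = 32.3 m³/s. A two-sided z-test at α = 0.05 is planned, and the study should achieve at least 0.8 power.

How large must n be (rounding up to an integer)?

n = 25

Standardized effect: d = |μ₁ − μ₀| / σ = |57.9 − 39.7| / 32.3 = 0.5635
Set Φ(δ − 1.960) = 0.8; then δ − 1.960 = Φ⁻¹(0.8) = 0.842, giving δ = 2.802.
(Ignoring the negligible lower-tail rejection probability gives the usual closed-form inversion.)
δ = d·√n ⇒ n = (δ/d)² = (2.802 / 0.5635)² = 24.72.
Rounding up, n = 25.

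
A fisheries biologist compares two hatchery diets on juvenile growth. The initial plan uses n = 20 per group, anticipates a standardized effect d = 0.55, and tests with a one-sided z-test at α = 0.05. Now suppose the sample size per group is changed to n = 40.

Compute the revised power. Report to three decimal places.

Power ≈ 0.792

With n = 40 per group: δ = d·√(n/2) = 0.55 × √(40/2) = 2.4597. Critical value z_{0.05} = 1.645.
Revised power = P(Z > 1.645 − δ) = Φ(0.815) = 0.7924.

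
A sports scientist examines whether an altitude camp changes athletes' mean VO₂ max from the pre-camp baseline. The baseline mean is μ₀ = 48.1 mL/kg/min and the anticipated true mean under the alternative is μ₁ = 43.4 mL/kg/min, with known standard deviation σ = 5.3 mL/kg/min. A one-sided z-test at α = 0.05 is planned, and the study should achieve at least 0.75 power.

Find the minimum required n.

Standardized effect: d = |μ₁ − μ₀| / σ = |43.4 − 48.1| / 5.3 = 0.8868
Set Φ(δ − 1.645) = 0.75; then δ − 1.645 = Φ⁻¹(0.75) = 0.674, giving δ = 2.319.
δ = d·√n ⇒ n = (δ/d)² = (2.319 / 0.8868)² = 6.84.
Rounding up, n = 7.

n = 7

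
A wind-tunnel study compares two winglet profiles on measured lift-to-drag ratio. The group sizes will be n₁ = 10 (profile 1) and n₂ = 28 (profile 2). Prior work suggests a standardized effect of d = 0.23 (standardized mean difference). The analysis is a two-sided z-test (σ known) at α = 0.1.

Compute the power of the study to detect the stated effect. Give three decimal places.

Noncentrality parameter: δ = d / √(1/n₁ + 1/n₂) = 0.23 / √(1/10 + 1/28) = 0.6243
Critical value for a two-sided test at α = 0.1: z_{α/2} = 1.645.
Power = Φ(δ − 1.645) + Φ(−δ − 1.645) = Φ(-1.021) + Φ(-2.269) = 0.1537 + 0.0116 = 0.1654.

Power ≈ 0.165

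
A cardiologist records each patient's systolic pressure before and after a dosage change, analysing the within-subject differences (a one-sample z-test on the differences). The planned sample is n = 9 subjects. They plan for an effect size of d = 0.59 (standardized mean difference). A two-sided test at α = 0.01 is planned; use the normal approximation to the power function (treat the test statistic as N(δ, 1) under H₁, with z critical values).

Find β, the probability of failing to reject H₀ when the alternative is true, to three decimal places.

β ≈ 0.790

Noncentrality parameter: δ = d·√n = 0.59 × √9 = 1.7700
Two-sided α = 0.01 → critical value z_{0.005} = 2.576.
Power = Φ(δ − 2.576) + Φ(−δ − 2.576) = Φ(-0.806) + Φ(-4.346) = 0.2102 + 0.0000 = 0.2102.
Type II error: β = 1 − power = 1 − 0.2102 = 0.7898.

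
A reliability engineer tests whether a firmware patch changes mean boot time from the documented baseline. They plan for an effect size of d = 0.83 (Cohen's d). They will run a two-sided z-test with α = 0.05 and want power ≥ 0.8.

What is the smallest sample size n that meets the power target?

For power 0.8 need Φ(δ − z_{0.025}) = 0.8, so δ = z_{0.025} + z_{0.20} = 1.960 + 0.842 = 2.802.
(For δ > 0 the lower-tail rejection region contributes negligibly to power, so the one-term inversion is standard.)
δ = d·√n ⇒ n = (δ/d)² = (2.802 / 0.83)² = 11.39.
Round up to the next whole unit.

n = 12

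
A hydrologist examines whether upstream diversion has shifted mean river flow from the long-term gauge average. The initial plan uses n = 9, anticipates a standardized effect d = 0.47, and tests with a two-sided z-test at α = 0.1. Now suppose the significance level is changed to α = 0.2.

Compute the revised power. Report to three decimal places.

δ = d·√n = 0.47 × √9 = 1.4100 (unchanged). New critical value: z_{0.1} = 1.282.
Revised power = Φ(δ − 1.282) + Φ(−δ − 1.282) = Φ(0.128) + Φ(-2.692) = 0.5511 + 0.0036 = 0.5547.

Power ≈ 0.555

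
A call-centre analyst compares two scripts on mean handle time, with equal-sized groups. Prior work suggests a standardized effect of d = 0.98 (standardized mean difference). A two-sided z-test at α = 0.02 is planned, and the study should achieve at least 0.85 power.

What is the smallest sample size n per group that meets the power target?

Set Φ(δ − 2.326) = 0.85; then δ − 2.326 = Φ⁻¹(0.85) = 1.036, giving δ = 3.363.
(The Φ(−δ − z_{α/2}) term is vanishingly small for δ > 0 and is dropped in the standard sample-size formula.)
δ = d·√(n/2) ⇒ n = 2(δ/d)² = 2 × (3.363 / 0.98)² = 23.55.
Round up to the next whole unit.

n = 24 per group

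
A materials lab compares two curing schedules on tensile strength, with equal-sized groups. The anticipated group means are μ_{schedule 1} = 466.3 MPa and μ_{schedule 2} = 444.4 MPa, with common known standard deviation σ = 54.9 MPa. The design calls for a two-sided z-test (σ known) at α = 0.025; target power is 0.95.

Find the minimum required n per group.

n = 190 per group

Standardized effect: d = |μ_{schedule 1} − μ_{schedule 2}| / σ = |466.3 − 444.4| / 54.9 = 0.3989
Set Φ(δ − 2.241) = 0.95; then δ − 2.241 = Φ⁻¹(0.95) = 1.645, giving δ = 3.886.
(Ignoring the negligible lower-tail rejection probability gives the usual closed-form inversion.)
δ = d·√(n/2) ⇒ n = 2(δ/d)² = 2 × (3.886 / 0.3989)² = 189.82.
Rounding up, n = 190 per group.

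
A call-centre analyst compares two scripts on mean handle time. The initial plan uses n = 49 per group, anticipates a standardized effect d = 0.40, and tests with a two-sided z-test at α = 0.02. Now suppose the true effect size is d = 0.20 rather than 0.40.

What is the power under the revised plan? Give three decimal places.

Power ≈ 0.091

With d = 0.20: δ = d·√(n/2) = 0.20 × √(49/2) = 0.9899. Critical value z_{0.01} = 2.326.
Revised power = Φ(δ − 2.326) + Φ(−δ − 2.326) = Φ(-1.336) + Φ(-3.316) = 0.0907 + 0.0005 = 0.0912.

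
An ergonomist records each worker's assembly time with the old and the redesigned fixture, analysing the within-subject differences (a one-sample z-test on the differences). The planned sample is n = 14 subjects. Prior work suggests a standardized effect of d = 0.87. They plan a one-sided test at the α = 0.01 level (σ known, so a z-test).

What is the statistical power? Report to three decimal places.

Power ≈ 0.824

Noncentrality parameter: δ = d·√n = 0.87 × √14 = 3.2552
Critical value for a one-sided test at α = 0.01: z_α = 2.326.
Power = P(Z > 2.326 − δ) = Φ(0.929) = 0.8235.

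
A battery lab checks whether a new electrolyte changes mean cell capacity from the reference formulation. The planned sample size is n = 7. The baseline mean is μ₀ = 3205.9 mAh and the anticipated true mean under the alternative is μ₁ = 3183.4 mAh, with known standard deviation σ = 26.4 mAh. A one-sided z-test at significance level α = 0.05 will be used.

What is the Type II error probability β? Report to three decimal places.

Standardized effect: d = |μ₁ − μ₀| / σ = |3183.4 − 3205.9| / 26.4 = 0.8523
Noncentrality parameter: δ = d·√n = 0.8523 × √7 = 2.2549
One-sided α = 0.05 → critical value z_{0.05} = 1.645.
Power = P(Z > 1.645 − δ) = Φ(0.610) = 0.7291.
Type II error: β = 1 − power = 1 − 0.7291 = 0.2709.

β ≈ 0.271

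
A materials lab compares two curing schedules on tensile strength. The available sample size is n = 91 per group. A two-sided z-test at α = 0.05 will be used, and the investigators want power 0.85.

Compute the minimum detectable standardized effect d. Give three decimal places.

Required noncentrality: δ = z_{0.025} + z_{0.15} = 1.960 + 1.036 = 2.996.
(Lower-tail contribution to power is negligible for δ > 0.)
δ = d·√(n/2) ⇒ d = δ/√(n/2) = 2.996/√(91/2) = 0.4442.

d ≈ 0.444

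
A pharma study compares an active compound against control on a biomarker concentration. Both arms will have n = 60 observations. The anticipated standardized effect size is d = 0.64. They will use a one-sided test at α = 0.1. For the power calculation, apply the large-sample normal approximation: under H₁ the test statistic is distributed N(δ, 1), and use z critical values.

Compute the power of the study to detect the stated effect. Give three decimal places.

Power ≈ 0.987

Noncentrality parameter: δ = d·√(n/2) = 0.64 × √(60/2) = 3.5054
Critical value for a one-sided test at α = 0.1: z_α = 1.282.
Power = Φ(δ − 1.282) = Φ(2.224) = 0.9869.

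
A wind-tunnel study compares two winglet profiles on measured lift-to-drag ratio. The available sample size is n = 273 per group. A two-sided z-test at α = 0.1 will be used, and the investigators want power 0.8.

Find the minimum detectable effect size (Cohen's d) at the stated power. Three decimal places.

d ≈ 0.213

Need Φ(δ − 1.645) = 0.8, so δ = 1.645 + 0.842 = 2.486.
(Lower-tail contribution to power is negligible for δ > 0.)
δ = d·√(n/2) ⇒ d = δ/√(n/2) = 2.486/√(273/2) = 0.2128.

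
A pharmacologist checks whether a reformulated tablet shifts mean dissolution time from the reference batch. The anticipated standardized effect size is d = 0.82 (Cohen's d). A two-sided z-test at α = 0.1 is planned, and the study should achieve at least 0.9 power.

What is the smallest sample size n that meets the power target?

Set Φ(δ − 1.645) = 0.9; then δ − 1.645 = Φ⁻¹(0.9) = 1.282, giving δ = 2.926.
(For δ > 0 the lower-tail rejection region contributes negligibly to power, so the one-term inversion is standard.)
δ = d·√n ⇒ n = (δ/d)² = (2.926 / 0.82)² = 12.74.
Round up to the next whole unit.

n = 13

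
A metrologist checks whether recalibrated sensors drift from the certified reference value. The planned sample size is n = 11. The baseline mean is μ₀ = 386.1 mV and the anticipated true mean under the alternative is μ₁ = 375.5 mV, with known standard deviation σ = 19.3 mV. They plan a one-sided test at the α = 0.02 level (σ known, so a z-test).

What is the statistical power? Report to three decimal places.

Power ≈ 0.408

Standardized effect: d = |μ₁ − μ₀| / σ = |375.5 − 386.1| / 19.3 = 0.5492
Noncentrality parameter: δ = d·√n = 0.5492 × √11 = 1.8216
One-sided α = 0.02 → critical value z_{0.02} = 2.054.
Power = Φ(δ − 2.054) = Φ(-0.232) = 0.4082.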